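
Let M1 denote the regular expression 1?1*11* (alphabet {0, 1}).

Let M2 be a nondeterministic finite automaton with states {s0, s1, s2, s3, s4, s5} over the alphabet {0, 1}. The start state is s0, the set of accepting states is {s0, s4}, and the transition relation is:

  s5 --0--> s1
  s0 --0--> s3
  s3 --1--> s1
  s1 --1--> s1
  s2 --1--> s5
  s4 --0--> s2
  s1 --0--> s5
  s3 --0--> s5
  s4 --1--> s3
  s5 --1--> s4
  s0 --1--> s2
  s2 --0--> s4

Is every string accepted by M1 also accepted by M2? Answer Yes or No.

The string 1 is in L(M1) but not in L(M2).
So L(M1) ⊄ L(M2).

No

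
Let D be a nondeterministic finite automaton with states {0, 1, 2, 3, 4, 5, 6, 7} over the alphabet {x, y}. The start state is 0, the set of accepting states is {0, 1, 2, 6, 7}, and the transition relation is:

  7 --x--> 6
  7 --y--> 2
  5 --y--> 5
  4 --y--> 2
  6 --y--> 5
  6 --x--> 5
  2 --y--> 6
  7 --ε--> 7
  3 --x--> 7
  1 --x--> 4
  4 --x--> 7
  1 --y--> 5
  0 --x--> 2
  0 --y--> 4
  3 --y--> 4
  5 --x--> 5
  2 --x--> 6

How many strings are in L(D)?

12

The useful subgraph on states {0, 2, 4, 6, 7} is acyclic, so L(D) is finite; the longest accepting path visits 5 useful states, giving maximum string length 4.
Counting accepting paths from 0 by length: 1 of length 0, 1 of length 1, 4 of length 2, 4 of length 3, 2 of length 4. Total 12.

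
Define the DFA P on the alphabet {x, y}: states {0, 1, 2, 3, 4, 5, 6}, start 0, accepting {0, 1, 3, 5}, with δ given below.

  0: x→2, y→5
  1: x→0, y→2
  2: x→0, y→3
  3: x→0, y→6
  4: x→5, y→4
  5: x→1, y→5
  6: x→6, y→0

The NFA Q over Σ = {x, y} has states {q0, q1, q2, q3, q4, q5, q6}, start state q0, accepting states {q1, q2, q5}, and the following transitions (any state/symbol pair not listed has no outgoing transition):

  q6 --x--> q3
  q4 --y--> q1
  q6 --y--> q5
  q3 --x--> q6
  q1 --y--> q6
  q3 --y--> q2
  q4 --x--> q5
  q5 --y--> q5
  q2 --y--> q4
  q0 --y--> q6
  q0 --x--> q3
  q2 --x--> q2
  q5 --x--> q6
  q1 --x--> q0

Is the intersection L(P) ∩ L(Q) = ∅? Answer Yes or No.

The string xy is accepted by both P and Q.
Hence L(P) ∩ L(Q) ≠ ∅.

No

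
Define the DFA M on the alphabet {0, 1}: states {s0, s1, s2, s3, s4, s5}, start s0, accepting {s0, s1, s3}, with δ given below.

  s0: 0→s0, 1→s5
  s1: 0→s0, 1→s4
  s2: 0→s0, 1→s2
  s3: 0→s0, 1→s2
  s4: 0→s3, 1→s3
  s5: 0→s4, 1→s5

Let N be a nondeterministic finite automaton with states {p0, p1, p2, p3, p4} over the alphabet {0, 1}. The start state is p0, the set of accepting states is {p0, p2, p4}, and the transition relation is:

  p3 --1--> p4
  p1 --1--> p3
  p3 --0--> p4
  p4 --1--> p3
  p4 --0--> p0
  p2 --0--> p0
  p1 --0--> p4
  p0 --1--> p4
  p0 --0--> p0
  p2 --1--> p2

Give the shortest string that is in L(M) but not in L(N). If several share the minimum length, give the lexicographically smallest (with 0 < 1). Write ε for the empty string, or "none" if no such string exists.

The string 1101 is accepted by M but not by N.
No shorter string lies in the difference, and 1101 is the lexicographically first length-4 string in L(M) \ L(N).

1101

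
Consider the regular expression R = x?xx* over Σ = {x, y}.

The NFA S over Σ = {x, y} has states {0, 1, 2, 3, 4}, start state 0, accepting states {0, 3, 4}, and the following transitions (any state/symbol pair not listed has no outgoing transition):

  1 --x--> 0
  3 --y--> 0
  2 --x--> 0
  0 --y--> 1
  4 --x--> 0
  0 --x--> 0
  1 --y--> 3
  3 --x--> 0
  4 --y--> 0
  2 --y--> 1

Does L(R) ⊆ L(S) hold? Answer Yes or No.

Yes

Converting the expression R to a DFA (subset construction, then merging equivalent states) gives the minimal DFA with states {r0, r1, r2}, start state r0, accepting states {r1} and transitions r0: x→r1, y→r2; r1: x→r1, y→r2; r2: x→r2, y→r2.
Exploring the product automaton R × S from the start pair (r0, 0), following both machines on each input symbol, reaches 5 state pairs: (r0, 0), (r1, 0), (r2, 1), (r2, 0), (r2, 3).
R accepts in {r1} and S accepts in {0, 3, 4}. The reachable pairs whose R-component is accepting are (r1, 0); in each of them the S-component is accepting too, so the product for L(R) \ L(S) (R-component accepting, S-component rejecting) has no reachable accepting pair and the difference is empty.
Hence every string in L(R) is also in L(S).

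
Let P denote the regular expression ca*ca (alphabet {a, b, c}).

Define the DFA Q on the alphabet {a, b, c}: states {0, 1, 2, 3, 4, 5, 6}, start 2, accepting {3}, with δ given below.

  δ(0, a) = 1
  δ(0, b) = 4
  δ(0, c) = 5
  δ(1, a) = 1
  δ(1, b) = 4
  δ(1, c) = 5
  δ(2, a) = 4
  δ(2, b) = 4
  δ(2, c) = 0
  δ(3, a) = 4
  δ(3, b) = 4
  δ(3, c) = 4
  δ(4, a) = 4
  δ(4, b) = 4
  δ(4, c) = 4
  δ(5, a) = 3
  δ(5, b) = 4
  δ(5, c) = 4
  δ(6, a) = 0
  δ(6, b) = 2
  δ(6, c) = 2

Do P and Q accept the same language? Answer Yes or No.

Yes

Converting the expression P to a DFA (subset construction, then merging equivalent states) gives the minimal DFA with states {p0, p1, p2, p3, p4}, start state p0, accepting states {p4} and transitions p0: a→p1, b→p1, c→p2; p1: a→p1, b→p1, c→p1; p2: a→p2, b→p1, c→p3; p3: a→p4, b→p1, c→p1; p4: a→p1, b→p1, c→p1.
Exploring the product automaton P × Q from the start pair (p0, 2), following both machines on each input symbol, reaches 6 state pairs: (p0, 2), (p1, 4), (p2, 0), (p2, 1), (p3, 5), (p4, 3).
P accepts in {p4} and Q accepts in {3}. In every reachable pair the two components are either both accepting — (p4, 3) — or both non-accepting, so no string is accepted by exactly one of the machines: L(P) \ L(Q) and L(Q) \ L(P) are both empty.
Hence every string is accepted by P iff it is accepted by Q, and the two languages coincide.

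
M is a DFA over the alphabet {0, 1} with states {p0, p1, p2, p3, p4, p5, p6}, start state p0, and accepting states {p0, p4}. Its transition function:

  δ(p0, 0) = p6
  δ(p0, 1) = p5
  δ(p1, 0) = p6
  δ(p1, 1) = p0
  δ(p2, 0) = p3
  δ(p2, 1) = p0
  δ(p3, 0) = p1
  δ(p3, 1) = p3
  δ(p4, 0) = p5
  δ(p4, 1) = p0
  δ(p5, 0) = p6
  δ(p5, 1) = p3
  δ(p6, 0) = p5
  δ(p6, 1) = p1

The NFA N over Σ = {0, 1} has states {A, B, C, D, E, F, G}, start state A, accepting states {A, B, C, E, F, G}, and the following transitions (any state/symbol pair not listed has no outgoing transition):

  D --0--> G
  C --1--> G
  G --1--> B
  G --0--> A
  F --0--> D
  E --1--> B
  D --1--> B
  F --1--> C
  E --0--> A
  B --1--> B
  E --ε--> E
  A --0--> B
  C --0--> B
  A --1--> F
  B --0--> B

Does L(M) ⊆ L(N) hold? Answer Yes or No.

Exploring the product automaton M × N from the start pair (p0, A), following both machines on each input symbol, reaches 17 state pairs: (p0, A), (p6, B), (p5, F), (p5, B), (p1, B), (p6, D), (p3, C), (p3, B), (p0, B), (p5, G), (p3, G), (p6, A), (p1, A), (p1, F), (p0, F), (p0, C), (p5, C).
M accepts in {p0, p4} and N accepts in {A, B, C, E, F, G}. The reachable pairs whose M-component is accepting are (p0, A), (p0, B), (p0, F), (p0, C); in each of them the N-component is accepting too, so the product for L(M) \ L(N) (M-component accepting, N-component rejecting) has no reachable accepting pair and the difference is empty.
Hence every string in L(M) is also in L(N).

Yes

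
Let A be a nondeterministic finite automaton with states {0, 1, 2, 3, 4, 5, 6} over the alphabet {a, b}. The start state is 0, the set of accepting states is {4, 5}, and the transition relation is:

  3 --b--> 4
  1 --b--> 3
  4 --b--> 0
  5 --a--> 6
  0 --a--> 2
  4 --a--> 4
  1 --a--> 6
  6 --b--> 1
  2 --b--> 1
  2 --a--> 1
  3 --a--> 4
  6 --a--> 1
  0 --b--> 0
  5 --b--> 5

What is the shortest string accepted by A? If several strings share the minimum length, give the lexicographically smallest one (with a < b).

aaba

A breadth-first search from 0 reaches an accepting state first via the path 0 → 2 → 1 → 3 → 4 on input aaba.
No string of length < 4 is accepted (BFS exhausts all shorter strings without reaching an accepting state), and aaba is the lexicographically least accepting string of length 4.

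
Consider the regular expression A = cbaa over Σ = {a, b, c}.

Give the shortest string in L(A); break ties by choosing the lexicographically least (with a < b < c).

cbaa

By inspection of the expression, no string of length less than 4 matches, and cbaa is the lexicographically first match of length 4.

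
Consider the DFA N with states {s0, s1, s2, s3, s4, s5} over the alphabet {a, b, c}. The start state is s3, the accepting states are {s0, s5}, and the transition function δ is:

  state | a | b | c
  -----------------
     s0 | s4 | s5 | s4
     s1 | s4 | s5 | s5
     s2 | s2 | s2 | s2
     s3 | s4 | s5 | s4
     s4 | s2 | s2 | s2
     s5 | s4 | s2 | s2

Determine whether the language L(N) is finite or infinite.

finite

The useful states (reachable from s3 and able to reach an accepting state) are {s3, s5}.
Restricted to these states the transition graph has no cycle, so every accepting path has bounded length and L is finite.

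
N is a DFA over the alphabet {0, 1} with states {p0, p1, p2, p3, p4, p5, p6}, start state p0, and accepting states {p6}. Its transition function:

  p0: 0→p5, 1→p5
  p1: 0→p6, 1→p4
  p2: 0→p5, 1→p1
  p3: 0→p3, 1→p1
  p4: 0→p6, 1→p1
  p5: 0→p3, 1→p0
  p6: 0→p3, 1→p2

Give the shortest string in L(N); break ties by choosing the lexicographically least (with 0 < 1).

A breadth-first search from p0 reaches an accepting state first via the path p0 → p5 → p3 → p1 → p6 on input 0010.
No string of length < 4 is accepted (BFS exhausts all shorter strings without reaching an accepting state), and 0010 is the lexicographically least accepting string of length 4.

0010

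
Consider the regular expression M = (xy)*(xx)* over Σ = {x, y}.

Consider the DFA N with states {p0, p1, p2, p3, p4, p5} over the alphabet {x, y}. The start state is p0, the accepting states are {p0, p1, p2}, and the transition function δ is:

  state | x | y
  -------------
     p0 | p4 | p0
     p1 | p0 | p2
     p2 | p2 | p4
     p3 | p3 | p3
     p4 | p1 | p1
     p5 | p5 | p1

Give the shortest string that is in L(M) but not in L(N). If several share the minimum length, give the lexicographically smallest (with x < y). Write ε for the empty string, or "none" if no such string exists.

The string xxxx is accepted by M but not by N.
No shorter string lies in the difference, and xxxx is the lexicographically first length-4 string in L(M) \ L(N).

xxxx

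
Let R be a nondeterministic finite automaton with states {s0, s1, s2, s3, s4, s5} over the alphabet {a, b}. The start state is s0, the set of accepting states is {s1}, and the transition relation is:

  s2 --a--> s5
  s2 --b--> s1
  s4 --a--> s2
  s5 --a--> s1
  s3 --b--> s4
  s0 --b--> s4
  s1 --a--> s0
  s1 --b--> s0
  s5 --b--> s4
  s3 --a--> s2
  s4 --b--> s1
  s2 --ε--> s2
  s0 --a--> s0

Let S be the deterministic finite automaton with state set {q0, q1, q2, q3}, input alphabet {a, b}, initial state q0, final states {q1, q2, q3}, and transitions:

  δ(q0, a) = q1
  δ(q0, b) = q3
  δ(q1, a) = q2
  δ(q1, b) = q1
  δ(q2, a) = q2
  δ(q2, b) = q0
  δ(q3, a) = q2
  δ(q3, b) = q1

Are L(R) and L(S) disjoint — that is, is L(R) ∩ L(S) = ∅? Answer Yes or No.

The string bb is accepted by both R and S.
Hence L(R) ∩ L(S) ≠ ∅.

No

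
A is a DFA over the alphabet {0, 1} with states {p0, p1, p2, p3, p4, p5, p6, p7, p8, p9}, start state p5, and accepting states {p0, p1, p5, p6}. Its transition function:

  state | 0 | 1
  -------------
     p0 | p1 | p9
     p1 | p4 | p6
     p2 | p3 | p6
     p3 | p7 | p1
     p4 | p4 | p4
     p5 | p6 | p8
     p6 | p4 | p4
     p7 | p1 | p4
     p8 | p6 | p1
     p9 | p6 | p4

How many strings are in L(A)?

5

The useful subgraph on states {p1, p5, p6, p8} is acyclic, so L(A) is finite; the longest accepting path visits 4 useful states, giving maximum string length 3.
Counting accepting paths from p5 by length: 1 of length 0, 1 of length 1, 2 of length 2, 1 of length 3. Total 5.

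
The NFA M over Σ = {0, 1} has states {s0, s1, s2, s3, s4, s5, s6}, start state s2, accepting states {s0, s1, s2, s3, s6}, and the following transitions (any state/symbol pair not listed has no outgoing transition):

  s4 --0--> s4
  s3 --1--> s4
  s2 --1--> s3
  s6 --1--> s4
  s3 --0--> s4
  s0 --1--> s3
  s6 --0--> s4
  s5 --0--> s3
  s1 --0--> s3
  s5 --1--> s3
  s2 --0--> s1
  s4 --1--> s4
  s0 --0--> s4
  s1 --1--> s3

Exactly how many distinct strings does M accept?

5

The useful subgraph on states {s1, s2, s3} is acyclic, so L(M) is finite; the longest accepting path visits 3 useful states, giving maximum string length 2.
Counting accepting paths from s2 by length: 1 of length 0, 2 of length 1, 2 of length 2. Total 5.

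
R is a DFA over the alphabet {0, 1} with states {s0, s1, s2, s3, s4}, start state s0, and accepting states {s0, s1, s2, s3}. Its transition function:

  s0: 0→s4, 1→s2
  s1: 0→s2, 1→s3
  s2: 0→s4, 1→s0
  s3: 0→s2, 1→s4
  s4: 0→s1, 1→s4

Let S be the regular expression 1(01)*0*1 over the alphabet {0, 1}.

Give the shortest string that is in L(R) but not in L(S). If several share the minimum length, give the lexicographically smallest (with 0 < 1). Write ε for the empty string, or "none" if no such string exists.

ε

The empty string ε is accepted by R but not by S.
Since ε is the unique shortest string, it is the required witness.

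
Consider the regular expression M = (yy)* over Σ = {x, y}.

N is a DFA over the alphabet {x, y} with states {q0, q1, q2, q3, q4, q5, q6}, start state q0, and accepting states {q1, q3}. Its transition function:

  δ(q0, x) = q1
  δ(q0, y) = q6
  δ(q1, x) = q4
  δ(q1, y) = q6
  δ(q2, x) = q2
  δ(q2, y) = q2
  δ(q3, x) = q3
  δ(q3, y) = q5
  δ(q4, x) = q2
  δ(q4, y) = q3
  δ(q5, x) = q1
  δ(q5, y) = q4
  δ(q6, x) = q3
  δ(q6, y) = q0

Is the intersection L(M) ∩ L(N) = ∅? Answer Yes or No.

Converting the expression M to a DFA (subset construction, then merging equivalent states) gives the minimal DFA with states {m0, m1, m2}, start state m0, accepting states {m0} and transitions m0: x→m1, y→m2; m1: x→m1, y→m1; m2: x→m1, y→m0.
Exploring the product automaton M × N from the start pair (m0, q0), following both machines on each input symbol, reaches 9 state pairs: (m0, q0), (m1, q1), (m2, q6), (m1, q4), (m1, q6), (m1, q3), (m1, q2), (m1, q0), (m1, q5).
M accepts in {m0} and N accepts in {q1, q3}; no reachable pair has both components accepting, so no string drives both machines to acceptance simultaneously and L(M) ∩ L(N) = ∅.
So no string is accepted by both, and the intersection is empty.

Yes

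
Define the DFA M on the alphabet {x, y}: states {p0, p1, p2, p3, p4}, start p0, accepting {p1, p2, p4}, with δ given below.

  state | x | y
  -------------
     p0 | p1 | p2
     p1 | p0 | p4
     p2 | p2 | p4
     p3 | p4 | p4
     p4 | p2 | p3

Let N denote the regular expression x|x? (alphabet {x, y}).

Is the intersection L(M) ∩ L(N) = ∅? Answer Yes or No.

No

The string x is accepted by both M and N.
Hence L(M) ∩ L(N) ≠ ∅.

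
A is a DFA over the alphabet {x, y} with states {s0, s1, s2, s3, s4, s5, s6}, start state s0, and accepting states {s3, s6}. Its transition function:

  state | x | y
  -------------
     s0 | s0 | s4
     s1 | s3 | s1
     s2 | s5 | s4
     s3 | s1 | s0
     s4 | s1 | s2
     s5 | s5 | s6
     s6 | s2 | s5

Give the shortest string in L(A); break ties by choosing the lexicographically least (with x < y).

yxx

A breadth-first search from s0 reaches an accepting state first via the path s0 → s4 → s1 → s3 on input yxx.
No string of length < 3 is accepted (BFS exhausts all shorter strings without reaching an accepting state), and yxx is the lexicographically least accepting string of length 3.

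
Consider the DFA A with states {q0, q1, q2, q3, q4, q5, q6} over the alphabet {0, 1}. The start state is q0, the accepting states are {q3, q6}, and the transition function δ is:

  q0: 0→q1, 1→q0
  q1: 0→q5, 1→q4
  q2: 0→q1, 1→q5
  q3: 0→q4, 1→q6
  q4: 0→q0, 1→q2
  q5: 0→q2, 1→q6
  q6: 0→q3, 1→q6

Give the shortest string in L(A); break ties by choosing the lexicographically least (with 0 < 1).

A breadth-first search from q0 reaches an accepting state first via the path q0 → q1 → q5 → q6 on input 001.
No string of length < 3 is accepted (BFS exhausts all shorter strings without reaching an accepting state), and 001 is the lexicographically least accepting string of length 3.

001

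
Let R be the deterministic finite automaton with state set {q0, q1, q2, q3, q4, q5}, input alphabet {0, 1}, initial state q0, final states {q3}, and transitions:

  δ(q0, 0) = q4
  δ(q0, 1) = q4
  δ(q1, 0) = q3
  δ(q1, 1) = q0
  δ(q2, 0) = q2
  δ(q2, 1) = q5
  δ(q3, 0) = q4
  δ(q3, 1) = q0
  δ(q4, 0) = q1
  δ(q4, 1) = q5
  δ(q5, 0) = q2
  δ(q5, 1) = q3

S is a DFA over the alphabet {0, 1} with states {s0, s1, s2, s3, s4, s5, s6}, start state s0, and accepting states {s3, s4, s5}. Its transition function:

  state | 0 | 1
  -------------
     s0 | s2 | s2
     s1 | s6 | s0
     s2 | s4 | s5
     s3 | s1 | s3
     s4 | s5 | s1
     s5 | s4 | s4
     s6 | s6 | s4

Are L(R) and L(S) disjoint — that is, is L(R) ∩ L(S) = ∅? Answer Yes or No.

The string 000 is accepted by both R and S.
Hence L(R) ∩ L(S) ≠ ∅.

No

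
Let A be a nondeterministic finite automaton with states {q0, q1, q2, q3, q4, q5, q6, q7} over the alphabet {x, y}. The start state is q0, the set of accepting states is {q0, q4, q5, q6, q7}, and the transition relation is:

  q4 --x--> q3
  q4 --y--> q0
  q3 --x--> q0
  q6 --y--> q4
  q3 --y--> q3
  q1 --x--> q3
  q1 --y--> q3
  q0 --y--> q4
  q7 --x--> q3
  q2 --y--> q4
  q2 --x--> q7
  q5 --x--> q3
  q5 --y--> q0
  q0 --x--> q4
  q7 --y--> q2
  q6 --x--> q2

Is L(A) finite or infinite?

infinite

State q0 is reachable from the start and can reach an accepting state, and it lies on the cycle q0 → q4 → q0.
Traversing that cycle any number of times yields accepted strings of unbounded length, so the language is infinite.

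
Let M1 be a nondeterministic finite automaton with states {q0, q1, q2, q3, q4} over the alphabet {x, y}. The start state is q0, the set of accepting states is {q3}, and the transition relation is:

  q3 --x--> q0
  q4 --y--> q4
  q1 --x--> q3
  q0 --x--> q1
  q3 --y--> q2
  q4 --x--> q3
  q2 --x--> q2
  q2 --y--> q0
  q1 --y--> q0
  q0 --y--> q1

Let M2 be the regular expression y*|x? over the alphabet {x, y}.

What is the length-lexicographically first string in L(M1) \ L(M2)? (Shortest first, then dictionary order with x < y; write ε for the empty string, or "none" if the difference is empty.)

The string xx is accepted by M1 but not by M2.
No shorter string lies in the difference, and xx is the lexicographically first length-2 string in L(M1) \ L(M2).

xx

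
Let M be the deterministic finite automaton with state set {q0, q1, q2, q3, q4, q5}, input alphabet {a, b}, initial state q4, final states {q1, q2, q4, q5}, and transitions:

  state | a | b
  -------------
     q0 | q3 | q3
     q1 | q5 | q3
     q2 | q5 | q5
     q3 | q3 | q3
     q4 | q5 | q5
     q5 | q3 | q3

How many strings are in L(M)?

The useful subgraph on states {q4, q5} is acyclic, so L(M) is finite; the longest accepting path visits 2 useful states, giving maximum string length 1.
Counting accepting paths from q4 by length: 1 of length 0, 2 of length 1. Total 3.

3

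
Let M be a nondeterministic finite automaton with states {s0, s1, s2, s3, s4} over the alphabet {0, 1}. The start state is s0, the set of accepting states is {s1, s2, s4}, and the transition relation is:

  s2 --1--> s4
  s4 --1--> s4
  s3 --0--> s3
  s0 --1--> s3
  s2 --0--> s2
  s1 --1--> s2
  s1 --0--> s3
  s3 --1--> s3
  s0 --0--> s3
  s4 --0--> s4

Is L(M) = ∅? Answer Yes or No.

The states reachable from the start state are {s0, s3}.
None of the accepting states {s1, s2, s4} is reachable, so no string is accepted and L(M) = ∅.

Yes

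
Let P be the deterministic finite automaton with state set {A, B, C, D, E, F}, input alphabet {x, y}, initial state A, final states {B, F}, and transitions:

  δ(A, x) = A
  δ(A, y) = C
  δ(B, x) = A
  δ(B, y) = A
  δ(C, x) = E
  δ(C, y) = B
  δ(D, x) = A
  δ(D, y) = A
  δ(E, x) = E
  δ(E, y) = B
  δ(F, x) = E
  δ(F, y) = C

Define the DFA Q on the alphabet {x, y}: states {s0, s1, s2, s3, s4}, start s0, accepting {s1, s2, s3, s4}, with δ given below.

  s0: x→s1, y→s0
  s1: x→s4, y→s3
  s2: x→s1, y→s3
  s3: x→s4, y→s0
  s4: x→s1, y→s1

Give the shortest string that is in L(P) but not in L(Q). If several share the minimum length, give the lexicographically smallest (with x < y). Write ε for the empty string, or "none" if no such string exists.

The string yy is accepted by P but not by Q.
No shorter string lies in the difference, and yy is the lexicographically first length-2 string in L(P) \ L(Q).

yy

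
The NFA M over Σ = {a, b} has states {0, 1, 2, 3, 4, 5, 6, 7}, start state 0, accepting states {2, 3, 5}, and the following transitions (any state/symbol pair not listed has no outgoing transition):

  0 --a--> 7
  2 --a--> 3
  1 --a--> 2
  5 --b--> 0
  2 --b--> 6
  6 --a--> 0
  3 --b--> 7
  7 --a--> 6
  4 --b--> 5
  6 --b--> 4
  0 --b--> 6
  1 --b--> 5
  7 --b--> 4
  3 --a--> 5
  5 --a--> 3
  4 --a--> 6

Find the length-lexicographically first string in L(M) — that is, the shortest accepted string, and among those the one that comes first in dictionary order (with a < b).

A breadth-first search from 0 reaches an accepting state first via the path 0 → 7 → 4 → 5 on input abb.
No string of length < 3 is accepted (BFS exhausts all shorter strings without reaching an accepting state), and abb is the lexicographically least accepting string of length 3.

abb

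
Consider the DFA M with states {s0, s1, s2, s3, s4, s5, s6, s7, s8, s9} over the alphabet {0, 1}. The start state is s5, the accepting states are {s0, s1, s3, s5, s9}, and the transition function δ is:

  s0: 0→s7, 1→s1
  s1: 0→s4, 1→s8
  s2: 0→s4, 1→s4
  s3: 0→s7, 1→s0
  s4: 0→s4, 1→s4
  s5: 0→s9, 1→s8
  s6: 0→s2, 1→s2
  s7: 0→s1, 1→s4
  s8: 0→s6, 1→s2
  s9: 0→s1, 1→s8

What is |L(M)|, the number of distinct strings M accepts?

The useful subgraph on states {s1, s5, s9} is acyclic, so L(M) is finite; the longest accepting path visits 3 useful states, giving maximum string length 2.
Counting accepting paths from s5 by length: 1 of length 0, 1 of length 1, 1 of length 2. Total 3.

3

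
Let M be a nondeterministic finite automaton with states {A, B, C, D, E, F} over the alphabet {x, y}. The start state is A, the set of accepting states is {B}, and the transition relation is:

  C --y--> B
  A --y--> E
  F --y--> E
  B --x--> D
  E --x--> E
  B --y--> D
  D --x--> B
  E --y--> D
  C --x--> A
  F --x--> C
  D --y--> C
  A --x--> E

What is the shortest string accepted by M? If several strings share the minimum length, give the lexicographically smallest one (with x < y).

xyx

A breadth-first search from A reaches an accepting state first via the path A → E → D → B on input xyx.
No string of length < 3 is accepted (BFS exhausts all shorter strings without reaching an accepting state), and xyx is the lexicographically least accepting string of length 3.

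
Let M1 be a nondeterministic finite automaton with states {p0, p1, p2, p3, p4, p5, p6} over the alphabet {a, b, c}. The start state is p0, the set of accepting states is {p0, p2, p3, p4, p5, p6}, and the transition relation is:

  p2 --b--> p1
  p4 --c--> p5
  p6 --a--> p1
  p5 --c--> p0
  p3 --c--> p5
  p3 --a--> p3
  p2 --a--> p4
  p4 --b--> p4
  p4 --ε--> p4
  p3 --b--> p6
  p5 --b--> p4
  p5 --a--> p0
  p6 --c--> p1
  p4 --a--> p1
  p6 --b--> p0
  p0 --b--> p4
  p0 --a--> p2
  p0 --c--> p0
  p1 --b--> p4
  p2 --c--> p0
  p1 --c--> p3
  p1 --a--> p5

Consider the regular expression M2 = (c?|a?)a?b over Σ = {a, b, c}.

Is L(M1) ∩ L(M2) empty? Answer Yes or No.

No

The string b is accepted by both M1 and M2.
Hence L(M1) ∩ L(M2) ≠ ∅.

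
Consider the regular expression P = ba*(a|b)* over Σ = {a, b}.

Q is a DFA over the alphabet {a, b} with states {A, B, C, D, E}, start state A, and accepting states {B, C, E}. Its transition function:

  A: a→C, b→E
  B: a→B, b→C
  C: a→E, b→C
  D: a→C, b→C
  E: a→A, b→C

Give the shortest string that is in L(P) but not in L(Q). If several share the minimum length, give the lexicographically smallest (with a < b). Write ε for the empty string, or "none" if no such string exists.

The string ba is accepted by P but not by Q.
No shorter string lies in the difference, and ba is the lexicographically first length-2 string in L(P) \ L(Q).

ba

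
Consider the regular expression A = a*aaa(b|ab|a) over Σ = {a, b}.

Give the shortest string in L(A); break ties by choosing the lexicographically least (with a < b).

By inspection of the expression, no string of length less than 4 matches, and aaaa is the lexicographically first match of length 4.

aaaa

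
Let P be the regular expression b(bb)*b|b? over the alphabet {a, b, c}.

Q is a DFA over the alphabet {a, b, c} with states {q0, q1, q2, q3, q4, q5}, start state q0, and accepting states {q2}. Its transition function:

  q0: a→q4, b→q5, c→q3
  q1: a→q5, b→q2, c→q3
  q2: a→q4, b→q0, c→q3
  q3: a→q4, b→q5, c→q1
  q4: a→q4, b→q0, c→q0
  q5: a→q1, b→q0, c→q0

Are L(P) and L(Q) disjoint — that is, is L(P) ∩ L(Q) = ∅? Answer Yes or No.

Yes

Converting the expression P to a DFA (subset construction, then merging equivalent states) gives the minimal DFA with states {p0, p1, p2, p3, p4}, start state p0, accepting states {p0, p2, p3} and transitions p0: a→p1, b→p2, c→p1; p1: a→p1, b→p1, c→p1; p2: a→p1, b→p3, c→p1; p3: a→p1, b→p4, c→p1; p4: a→p1, b→p3, c→p1.
Exploring the product automaton P × Q from the start pair (p0, q0), following both machines on each input symbol, reaches 10 state pairs: (p0, q0), (p1, q4), (p2, q5), (p1, q3), (p1, q0), (p1, q1), (p3, q0), (p1, q5), (p1, q2), (p4, q5).
P accepts in {p0, p2, p3} and Q accepts in {q2}; no reachable pair has both components accepting, so no string drives both machines to acceptance simultaneously and L(P) ∩ L(Q) = ∅.
So no string is accepted by both, and the intersection is empty.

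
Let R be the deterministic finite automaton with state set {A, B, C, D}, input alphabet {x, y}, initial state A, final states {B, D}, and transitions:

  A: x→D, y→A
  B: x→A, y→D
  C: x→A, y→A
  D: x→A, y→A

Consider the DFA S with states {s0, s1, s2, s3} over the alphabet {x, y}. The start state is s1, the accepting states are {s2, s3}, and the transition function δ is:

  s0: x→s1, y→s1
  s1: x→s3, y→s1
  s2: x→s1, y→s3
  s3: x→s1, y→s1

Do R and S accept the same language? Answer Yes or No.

Yes

Exploring the product automaton R × S from the start pair (A, s1), following both machines on each input symbol, reaches 2 state pairs: (A, s1), (D, s3).
R accepts in {B, D} and S accepts in {s2, s3}. In every reachable pair the two components are either both accepting — (D, s3) — or both non-accepting, so no string is accepted by exactly one of the machines: L(R) \ L(S) and L(S) \ L(R) are both empty.
Hence every string is accepted by R iff it is accepted by S, and the two languages coincide.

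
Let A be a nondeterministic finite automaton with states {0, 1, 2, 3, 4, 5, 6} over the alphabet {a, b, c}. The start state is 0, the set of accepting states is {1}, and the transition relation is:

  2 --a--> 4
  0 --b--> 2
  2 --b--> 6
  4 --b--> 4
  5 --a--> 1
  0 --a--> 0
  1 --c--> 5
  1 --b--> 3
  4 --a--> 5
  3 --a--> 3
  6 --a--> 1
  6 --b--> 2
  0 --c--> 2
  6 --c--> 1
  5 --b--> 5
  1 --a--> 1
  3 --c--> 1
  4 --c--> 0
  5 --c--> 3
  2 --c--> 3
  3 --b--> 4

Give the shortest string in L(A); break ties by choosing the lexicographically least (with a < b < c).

A breadth-first search from 0 reaches an accepting state first via the path 0 → 2 → 6 → 1 on input bba.
No string of length < 3 is accepted (BFS exhausts all shorter strings without reaching an accepting state), and bba is the lexicographically least accepting string of length 3.

bba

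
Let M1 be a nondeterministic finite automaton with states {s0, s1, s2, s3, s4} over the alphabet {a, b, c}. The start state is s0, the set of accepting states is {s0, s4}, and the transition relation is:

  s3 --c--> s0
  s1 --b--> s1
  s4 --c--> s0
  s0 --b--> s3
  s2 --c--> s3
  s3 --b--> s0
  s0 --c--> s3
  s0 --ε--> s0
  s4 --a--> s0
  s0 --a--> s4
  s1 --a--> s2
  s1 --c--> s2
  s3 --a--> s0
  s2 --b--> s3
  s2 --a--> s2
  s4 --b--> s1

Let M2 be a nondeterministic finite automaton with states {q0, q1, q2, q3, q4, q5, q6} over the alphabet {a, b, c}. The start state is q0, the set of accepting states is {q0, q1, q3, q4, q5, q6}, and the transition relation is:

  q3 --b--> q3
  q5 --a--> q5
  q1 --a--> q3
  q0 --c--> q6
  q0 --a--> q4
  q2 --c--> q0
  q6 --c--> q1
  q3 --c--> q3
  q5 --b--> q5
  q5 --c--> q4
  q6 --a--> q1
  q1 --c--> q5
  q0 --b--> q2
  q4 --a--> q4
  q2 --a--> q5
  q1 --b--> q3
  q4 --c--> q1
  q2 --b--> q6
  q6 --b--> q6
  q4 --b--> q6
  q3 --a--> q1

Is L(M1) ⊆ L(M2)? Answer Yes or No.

Yes

Exploring the product automaton M1 × M2 from the start pair (s0, q0), following both machines on each input symbol, reaches 23 state pairs: (s0, q0), (s4, q4), (s3, q2), (s3, q6), (s0, q4), (s1, q6), (s0, q1), (s0, q5), (s0, q6), (s3, q1), (s2, q1), (s4, q3), (s3, q3), (s3, q5), (s4, q5), (s3, q4), (s4, q1), (s0, q3), (s2, q3), (s1, q3), (s1, q5), (s2, q5), (s2, q4).
M1 accepts in {s0, s4} and M2 accepts in {q0, q1, q3, q4, q5, q6}. The reachable pairs whose M1-component is accepting are (s0, q0), (s4, q4), (s0, q4), (s0, q1), (s0, q5), (s0, q6), (s4, q3), (s4, q5), (s4, q1), (s0, q3); in each of them the M2-component is accepting too, so the product for L(M1) \ L(M2) (M1-component accepting, M2-component rejecting) has no reachable accepting pair and the difference is empty.
Hence every string in L(M1) is also in L(M2).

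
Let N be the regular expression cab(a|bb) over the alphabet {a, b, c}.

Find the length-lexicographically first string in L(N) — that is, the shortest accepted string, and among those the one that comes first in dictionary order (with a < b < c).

caba

By inspection of the expression, no string of length less than 4 matches, and caba is the lexicographically first match of length 4.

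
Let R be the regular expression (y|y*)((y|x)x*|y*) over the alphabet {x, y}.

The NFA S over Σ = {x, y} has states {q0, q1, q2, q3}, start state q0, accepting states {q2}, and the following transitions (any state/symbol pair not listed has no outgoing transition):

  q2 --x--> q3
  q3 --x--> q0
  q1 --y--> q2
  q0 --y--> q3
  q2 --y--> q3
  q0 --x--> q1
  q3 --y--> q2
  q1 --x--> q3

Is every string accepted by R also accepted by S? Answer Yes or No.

No

The empty string ε is in L(R) but not in L(S).
So L(R) ⊄ L(S).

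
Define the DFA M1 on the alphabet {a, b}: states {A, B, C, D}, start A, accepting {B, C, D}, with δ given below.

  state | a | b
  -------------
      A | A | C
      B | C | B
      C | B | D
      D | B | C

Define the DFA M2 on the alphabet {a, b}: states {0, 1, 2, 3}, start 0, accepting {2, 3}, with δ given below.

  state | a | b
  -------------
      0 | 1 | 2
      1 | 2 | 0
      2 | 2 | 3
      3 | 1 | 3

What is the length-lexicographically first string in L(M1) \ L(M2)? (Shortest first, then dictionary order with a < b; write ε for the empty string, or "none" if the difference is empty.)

The string ab is accepted by M1 but not by M2.
No shorter string lies in the difference, and ab is the lexicographically first length-2 string in L(M1) \ L(M2).

ab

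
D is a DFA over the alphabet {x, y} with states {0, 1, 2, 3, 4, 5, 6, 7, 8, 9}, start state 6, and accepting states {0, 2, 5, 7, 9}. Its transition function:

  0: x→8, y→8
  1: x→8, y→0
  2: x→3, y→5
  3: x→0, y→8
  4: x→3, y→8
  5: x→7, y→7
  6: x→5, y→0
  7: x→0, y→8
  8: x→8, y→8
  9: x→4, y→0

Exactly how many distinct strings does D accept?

The useful subgraph on states {0, 5, 6, 7} is acyclic, so L(D) is finite; the longest accepting path visits 4 useful states, giving maximum string length 3.
Counting accepting paths from 6 by length: 2 of length 1, 2 of length 2, 2 of length 3. Total 6.

6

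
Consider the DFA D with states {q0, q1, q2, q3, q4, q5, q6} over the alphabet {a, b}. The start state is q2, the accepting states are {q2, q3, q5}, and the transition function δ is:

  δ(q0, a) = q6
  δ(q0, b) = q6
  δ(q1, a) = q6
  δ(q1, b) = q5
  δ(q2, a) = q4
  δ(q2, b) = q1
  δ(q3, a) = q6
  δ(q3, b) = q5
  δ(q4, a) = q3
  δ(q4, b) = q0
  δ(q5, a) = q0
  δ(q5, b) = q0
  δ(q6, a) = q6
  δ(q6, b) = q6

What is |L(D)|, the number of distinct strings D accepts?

The useful subgraph on states {q1, q2, q3, q4, q5} is acyclic, so L(D) is finite; the longest accepting path visits 4 useful states, giving maximum string length 3.
Counting accepting paths from q2 by length: 1 of length 0, 2 of length 2, 1 of length 3. Total 4.

4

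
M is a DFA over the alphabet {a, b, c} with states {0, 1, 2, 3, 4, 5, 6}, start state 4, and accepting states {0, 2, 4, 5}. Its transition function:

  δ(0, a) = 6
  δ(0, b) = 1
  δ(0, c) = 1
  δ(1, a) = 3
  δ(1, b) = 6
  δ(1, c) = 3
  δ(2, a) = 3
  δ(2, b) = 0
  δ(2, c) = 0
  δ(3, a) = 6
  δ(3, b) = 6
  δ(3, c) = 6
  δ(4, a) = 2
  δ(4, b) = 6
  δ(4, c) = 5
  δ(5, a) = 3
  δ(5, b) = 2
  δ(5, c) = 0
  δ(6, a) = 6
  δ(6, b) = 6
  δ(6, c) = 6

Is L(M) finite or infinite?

The useful states (reachable from 4 and able to reach an accepting state) are {0, 2, 4, 5}.
Restricted to these states the transition graph has no cycle, so every accepting path has bounded length and L is finite.

finite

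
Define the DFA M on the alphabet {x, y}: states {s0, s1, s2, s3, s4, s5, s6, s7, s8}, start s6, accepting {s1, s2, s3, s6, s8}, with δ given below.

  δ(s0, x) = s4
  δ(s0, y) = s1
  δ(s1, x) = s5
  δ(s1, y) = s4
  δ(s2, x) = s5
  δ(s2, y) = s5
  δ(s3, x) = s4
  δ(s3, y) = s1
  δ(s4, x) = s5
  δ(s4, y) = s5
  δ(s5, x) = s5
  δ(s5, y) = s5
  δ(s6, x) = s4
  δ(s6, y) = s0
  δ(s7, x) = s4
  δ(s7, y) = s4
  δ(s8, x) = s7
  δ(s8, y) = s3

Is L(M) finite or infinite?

The useful states (reachable from s6 and able to reach an accepting state) are {s0, s1, s6}.
Restricted to these states the transition graph has no cycle, so every accepting path has bounded length and L is finite.

finite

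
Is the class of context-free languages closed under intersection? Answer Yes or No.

{aⁿbⁿcᵐ : m,n≥0} and {aᵐbⁿcⁿ : m,n≥0} are both context-free, but their intersection {aⁿbⁿcⁿ : n≥0} is not (pumping lemma).

No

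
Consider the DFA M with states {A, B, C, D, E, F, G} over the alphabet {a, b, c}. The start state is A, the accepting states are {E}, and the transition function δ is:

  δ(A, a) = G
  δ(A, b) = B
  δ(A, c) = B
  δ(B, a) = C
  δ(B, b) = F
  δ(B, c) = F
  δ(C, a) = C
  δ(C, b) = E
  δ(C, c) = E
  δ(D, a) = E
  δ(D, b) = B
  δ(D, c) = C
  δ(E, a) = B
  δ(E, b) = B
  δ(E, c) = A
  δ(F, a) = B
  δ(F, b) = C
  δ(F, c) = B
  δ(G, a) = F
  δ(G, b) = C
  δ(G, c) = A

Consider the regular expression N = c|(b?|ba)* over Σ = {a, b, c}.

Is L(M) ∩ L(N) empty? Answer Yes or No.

The string bab is accepted by both M and N.
Hence L(M) ∩ L(N) ≠ ∅.

No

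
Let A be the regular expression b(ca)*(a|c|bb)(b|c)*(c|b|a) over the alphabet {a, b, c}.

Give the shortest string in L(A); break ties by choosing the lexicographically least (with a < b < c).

By inspection of the expression, no string of length less than 3 matches, and baa is the lexicographically first match of length 3.

baa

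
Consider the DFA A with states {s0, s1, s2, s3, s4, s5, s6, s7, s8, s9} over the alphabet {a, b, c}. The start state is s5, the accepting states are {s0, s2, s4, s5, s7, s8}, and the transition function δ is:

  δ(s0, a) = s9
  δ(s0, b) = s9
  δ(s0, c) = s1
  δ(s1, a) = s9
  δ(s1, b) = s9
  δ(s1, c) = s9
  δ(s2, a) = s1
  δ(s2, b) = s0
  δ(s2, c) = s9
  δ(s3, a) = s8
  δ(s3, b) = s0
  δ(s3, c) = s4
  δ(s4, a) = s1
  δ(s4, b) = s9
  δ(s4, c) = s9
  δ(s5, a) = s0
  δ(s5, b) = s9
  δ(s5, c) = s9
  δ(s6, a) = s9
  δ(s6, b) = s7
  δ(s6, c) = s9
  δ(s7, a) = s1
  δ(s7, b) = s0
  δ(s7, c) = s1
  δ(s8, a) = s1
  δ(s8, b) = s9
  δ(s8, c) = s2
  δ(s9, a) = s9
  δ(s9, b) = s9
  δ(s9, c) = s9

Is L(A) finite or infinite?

The useful states (reachable from s5 and able to reach an accepting state) are {s0, s5}.
Restricted to these states the transition graph has no cycle, so every accepting path has bounded length and L is finite.

finite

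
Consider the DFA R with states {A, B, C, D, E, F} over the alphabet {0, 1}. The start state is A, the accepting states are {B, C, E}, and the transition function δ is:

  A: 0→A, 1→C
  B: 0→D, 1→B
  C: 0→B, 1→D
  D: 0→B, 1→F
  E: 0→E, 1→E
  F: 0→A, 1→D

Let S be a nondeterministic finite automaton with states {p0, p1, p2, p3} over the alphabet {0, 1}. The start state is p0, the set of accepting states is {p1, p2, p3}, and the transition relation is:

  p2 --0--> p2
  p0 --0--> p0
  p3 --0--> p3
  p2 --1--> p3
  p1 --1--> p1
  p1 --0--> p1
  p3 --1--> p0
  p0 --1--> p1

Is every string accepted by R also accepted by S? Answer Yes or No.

Exploring the product automaton R × S from the start pair (A, p0), following both machines on each input symbol, reaches 6 state pairs: (A, p0), (C, p1), (B, p1), (D, p1), (F, p1), (A, p1).
R accepts in {B, C, E} and S accepts in {p1, p2, p3}. The reachable pairs whose R-component is accepting are (C, p1), (B, p1); in each of them the S-component is accepting too, so the product for L(R) \ L(S) (R-component accepting, S-component rejecting) has no reachable accepting pair and the difference is empty.
Hence every string in L(R) is also in L(S).

Yes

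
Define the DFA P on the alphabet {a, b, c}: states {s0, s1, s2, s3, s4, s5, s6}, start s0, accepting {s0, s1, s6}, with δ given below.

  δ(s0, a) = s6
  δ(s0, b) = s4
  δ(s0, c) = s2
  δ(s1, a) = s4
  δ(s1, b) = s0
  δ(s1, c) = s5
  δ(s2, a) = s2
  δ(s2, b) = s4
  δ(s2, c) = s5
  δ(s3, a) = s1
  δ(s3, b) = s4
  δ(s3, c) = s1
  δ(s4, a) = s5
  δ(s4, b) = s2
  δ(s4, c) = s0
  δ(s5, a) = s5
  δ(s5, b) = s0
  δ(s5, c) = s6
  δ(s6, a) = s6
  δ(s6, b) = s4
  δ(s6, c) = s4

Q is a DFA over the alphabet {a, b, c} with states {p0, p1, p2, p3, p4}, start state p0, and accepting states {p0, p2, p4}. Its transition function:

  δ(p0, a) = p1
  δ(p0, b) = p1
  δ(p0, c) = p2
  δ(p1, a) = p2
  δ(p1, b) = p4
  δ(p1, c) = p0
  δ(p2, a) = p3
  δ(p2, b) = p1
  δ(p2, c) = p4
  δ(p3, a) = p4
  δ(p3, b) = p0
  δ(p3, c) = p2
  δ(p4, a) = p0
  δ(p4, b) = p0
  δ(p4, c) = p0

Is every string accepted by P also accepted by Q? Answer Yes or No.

No

The string a is in L(P) but not in L(Q).
So L(P) ⊄ L(Q).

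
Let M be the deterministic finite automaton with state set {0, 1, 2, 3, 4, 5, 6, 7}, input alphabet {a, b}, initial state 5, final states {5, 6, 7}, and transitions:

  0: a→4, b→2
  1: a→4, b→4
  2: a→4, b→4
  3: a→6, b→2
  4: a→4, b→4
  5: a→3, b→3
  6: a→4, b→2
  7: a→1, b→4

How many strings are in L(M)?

3

The useful subgraph on states {3, 5, 6} is acyclic, so L(M) is finite; the longest accepting path visits 3 useful states, giving maximum string length 2.
Counting accepting paths from 5 by length: 1 of length 0, 2 of length 2. Total 3.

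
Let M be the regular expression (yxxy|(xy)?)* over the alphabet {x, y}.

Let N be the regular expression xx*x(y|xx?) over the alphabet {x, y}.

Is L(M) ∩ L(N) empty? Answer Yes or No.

Converting the expression M to a DFA (subset construction, then merging equivalent states) gives the minimal DFA with states {m0, m1, m2, m3, m4}, start state m0, accepting states {m0} and transitions m0: x→m1, y→m2; m1: x→m3, y→m0; m2: x→m4, y→m3; m3: x→m3, y→m3; m4: x→m1, y→m3.
Converting the expression N to a DFA (subset construction, then merging equivalent states) gives the minimal DFA with states {n0, n1, n2, n3, n4, n5}, start state n0, accepting states {n4, n5} and transitions n0: x→n1, y→n2; n1: x→n3, y→n2; n2: x→n2, y→n2; n3: x→n4, y→n5; n4: x→n4, y→n5; n5: x→n2, y→n2.
Exploring the product automaton M × N from the start pair (m0, n0), following both machines on each input symbol, reaches 10 state pairs: (m0, n0), (m1, n1), (m2, n2), (m3, n3), (m0, n2), (m4, n2), (m3, n2), (m3, n4), (m3, n5), (m1, n2).
M accepts in {m0} and N accepts in {n4, n5}; no reachable pair has both components accepting, so no string drives both machines to acceptance simultaneously and L(M) ∩ L(N) = ∅.
So no string is accepted by both, and the intersection is empty.

Yes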